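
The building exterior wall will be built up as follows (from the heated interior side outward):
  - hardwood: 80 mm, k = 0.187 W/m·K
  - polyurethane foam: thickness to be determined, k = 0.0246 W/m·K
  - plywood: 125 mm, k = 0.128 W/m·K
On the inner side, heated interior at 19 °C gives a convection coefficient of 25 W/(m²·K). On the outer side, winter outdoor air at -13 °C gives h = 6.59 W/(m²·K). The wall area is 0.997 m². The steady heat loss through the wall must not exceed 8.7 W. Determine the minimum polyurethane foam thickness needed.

L ≈ 50.9 mm

Using the resistance-network approach (series):
R_inner film = 1/(h_i·A) = 1/(25×0.997) = 0.04012 K/W
R_hardwood = L/(kA) = 0.08/(0.187×0.997) = 0.4291 K/W
R_plywood = L/(kA) = 0.125/(0.128×0.997) = 0.9795 K/W
R_outer film = 1/(h_o·A) = 1/(6.59×0.997) = 0.1522 K/W
Sum of the known resistances R_other = 1.601 K/W
Required total resistance R_tot = ΔT/Q_allow = 32/8.7 = 3.678 K/W
R_polyurethane foam = R_tot − R_other = 2.077 K/W
L = R·k·A = 2.077×0.0246×0.997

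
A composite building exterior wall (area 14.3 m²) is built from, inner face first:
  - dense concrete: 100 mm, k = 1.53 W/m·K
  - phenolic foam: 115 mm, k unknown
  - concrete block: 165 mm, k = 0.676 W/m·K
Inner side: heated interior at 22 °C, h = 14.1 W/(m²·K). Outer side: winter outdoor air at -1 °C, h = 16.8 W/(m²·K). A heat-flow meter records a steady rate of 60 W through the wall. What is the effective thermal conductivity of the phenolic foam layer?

k ≈ 0.0228 W/(m·K)

Thermal resistances in series:
R_inner film = 1/(h_i·A) = 1/(14.1×14.3) = 0.00496 K/W
R_dense concrete = L/(kA) = 0.1/(1.53×14.3) = 0.004571 K/W
R_concrete block = L/(kA) = 0.165/(0.676×14.3) = 0.01707 K/W
R_outer film = 1/(h_o·A) = 1/(16.8×14.3) = 0.004163 K/W
Sum of known resistances R_other = 0.03076 K/W
Total R = ΔT/Q = 23/60 = 0.3833 K/W
R_phenolic foam = R_total − R_other = 0.3526 K/W
k = L/(R·A) = 0.115/(0.3526×14.3)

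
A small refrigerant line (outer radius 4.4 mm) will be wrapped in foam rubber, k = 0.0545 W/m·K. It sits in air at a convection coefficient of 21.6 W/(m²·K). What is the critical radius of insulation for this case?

r_cr ≈ 2.52 mm

For a cylinder r_cr = k/h = 0.0545/21.6
r_cr = 2.52 mm; since the bare radius (4.4 mm) is above r_cr, any added insulation will reduce heat loss.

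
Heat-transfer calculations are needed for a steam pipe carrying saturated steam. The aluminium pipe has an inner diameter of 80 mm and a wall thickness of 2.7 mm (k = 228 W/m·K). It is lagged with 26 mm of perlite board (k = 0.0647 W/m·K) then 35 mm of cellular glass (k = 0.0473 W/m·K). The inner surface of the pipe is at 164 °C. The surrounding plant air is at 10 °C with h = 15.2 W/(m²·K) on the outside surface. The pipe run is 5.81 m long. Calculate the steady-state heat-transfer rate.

Cylindrical conduction, so R = ln(r₂/r₁)/(2πkL) per layer, in series:
R_aluminium pipe wall = ln(42.7/40)/(2π×228×5.81) = 7.848×10^-6 K/W
R_perlite board = ln(68.7/42.7)/(2π×0.0647×5.81) = 0.2013 K/W
R_cellular glass = ln(103.7/68.7)/(2π×0.0473×5.81) = 0.2385 K/W
R_outer film = 1/(h_o·2πr_oL) = 1/(15.2×2π×0.1037×5.81) = 0.01738 K/W
R_total = 0.4572 K/W
Q = ΔT/R_total = 154/0.4572

Q ≈ 337 W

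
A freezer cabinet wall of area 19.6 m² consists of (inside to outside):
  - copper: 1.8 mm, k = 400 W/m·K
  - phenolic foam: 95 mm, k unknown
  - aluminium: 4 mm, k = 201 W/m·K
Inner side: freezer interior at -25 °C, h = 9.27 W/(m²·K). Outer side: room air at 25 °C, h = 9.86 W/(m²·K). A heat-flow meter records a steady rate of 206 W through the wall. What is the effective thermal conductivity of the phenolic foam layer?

k ≈ 0.0209 W/(m·K)

Model the wall as resistances in series:
R_inner film = 1/(h_i·A) = 1/(9.27×19.6) = 0.005504 K/W
R_copper = L/(kA) = 0.0018/(400×19.6) = 2.296×10^-7 K/W
R_aluminium = L/(kA) = 0.004/(201×19.6) = 1.015×10^-6 K/W
R_outer film = 1/(h_o·A) = 1/(9.86×19.6) = 0.005174 K/W
Sum of known resistances R_other = 0.01068 K/W
Total R = ΔT/Q = 50/206 = 0.2427 K/W
R_phenolic foam = R_total − R_other = 0.232 K/W
k = L/(R·A) = 0.095/(0.232×19.6)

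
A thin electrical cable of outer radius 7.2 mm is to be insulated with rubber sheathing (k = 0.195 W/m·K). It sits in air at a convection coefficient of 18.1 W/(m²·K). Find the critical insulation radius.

r_cr ≈ 10.8 mm

For a cylinder r_cr = k/h = 0.195/18.1
r_cr = 10.8 mm; since the bare radius (7.2 mm) is below r_cr, adding a thin layer of insulation will *increase* heat loss.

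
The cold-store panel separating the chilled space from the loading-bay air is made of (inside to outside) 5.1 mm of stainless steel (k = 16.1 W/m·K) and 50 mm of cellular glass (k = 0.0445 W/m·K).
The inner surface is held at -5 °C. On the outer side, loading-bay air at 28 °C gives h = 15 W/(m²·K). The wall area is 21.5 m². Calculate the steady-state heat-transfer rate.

Treating each layer as a thermal resistance in series:
R_stainless steel = L/(kA) = 0.0051/(16.1×21.5) = 1.473×10^-5 K/W
R_cellular glass = L/(kA) = 0.05/(0.0445×21.5) = 0.05226 K/W
R_outer film = 1/(h_o·A) = 1/(15×21.5) = 0.003101 K/W
R_total = 0.05538 K/W
Q = ΔT / R_total = 33 / 0.05538

Q ≈ 596 W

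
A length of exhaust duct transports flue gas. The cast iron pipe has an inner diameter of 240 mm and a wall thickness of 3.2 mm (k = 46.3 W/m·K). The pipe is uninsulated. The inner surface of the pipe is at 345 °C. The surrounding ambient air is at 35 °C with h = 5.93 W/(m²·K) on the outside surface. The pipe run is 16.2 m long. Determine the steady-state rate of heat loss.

Q ≈ 23000 W

Radial resistances (cylindrical: R_cond = ln(r_o/r_i)/(2πkL), R_conv = 1/(h·2πrL)):
R_cast iron pipe wall = ln(123.2/120)/(2π×46.3×16.2) = 5.584×10^-6 K/W
R_outer film = 1/(h_o·2πr_oL) = 1/(5.93×2π×0.1232×16.2) = 0.01345 K/W
R_total = 0.01345 K/W
Q = ΔT/R_total = 310/0.01345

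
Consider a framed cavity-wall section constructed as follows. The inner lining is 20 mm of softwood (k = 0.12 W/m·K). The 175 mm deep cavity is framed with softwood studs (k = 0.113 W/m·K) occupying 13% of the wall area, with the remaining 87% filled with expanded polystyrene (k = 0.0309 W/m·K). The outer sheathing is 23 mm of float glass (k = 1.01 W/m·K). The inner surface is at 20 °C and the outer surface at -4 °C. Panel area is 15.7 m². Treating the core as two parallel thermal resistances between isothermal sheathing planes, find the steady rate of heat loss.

Sheathing layers in series; stud and cavity paths in parallel between them.
R_inner = 0.02/(0.12×15.7) = 0.01062 K/W
R_stud  = 0.175/(0.113×0.13×15.7) = 0.7588 K/W
R_cav   = 0.175/(0.0309×0.87×15.7) = 0.4146 K/W
1/R_core = 1/R_stud + 1/R_cav → R_core = 0.2681 K/W
R_outer = 0.023/(1.01×15.7) = 0.00145 K/W
R_total = 0.2802 K/W
Q = ΔT/R_total = 24/0.2802

Q ≈ 85.7 W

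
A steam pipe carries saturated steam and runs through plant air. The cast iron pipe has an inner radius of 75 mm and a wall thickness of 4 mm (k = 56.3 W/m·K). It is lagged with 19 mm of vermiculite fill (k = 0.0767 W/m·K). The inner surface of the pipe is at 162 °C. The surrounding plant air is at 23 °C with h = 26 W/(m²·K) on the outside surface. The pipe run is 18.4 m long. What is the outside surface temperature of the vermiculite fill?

For a radial system each layer contributes R = ln(r_out/r_in)/(2πkL); films add R = 1/(hA).
R_cast iron pipe wall = ln(79/75)/(2π×56.3×18.4) = 7.983×10^-6 K/W
R_vermiculite fill = ln(98/79)/(2π×0.0767×18.4) = 0.0243 K/W
R_outer film = 1/(h_o·2πr_oL) = 1/(26×2π×0.098×18.4) = 0.003395 K/W
R_total = 0.02771 K/W
Q = ΔT/R_total = 139/0.02771
Q = 5020 W
T_interface = T_inner − Q·ΣR(inner→interface) = 162 − 5020×0.02431

T ≈ 40 °C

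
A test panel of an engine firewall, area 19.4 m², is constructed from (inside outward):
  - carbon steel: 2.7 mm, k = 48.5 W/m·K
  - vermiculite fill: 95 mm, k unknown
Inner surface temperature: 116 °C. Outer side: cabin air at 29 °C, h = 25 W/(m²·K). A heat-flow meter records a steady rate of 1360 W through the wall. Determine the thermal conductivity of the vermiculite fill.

Model the wall as resistances in series:
R_carbon steel = L/(kA) = 0.0027/(48.5×19.4) = 2.87×10^-6 K/W
R_outer film = 1/(h_o·A) = 1/(25×19.4) = 0.002062 K/W
Sum of known resistances R_other = 0.002065 K/W
Total R = ΔT/Q = 87/1360 = 0.06397 K/W
R_vermiculite fill = R_total − R_other = 0.06191 K/W
k = L/(R·A) = 0.095/(0.06191×19.4)

k ≈ 0.0791 W/(m·K)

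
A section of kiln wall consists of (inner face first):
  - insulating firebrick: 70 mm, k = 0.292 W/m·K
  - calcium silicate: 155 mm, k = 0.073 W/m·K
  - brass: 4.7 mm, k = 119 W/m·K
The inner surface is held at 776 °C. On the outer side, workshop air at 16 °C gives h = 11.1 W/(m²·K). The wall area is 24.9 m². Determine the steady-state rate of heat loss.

Q ≈ 7710 W

Treating each layer as a thermal resistance in series:
R_insulating firebrick = L/(kA) = 0.07/(0.292×24.9) = 0.009628 K/W
R_calcium silicate = L/(kA) = 0.155/(0.073×24.9) = 0.08527 K/W
R_brass = L/(kA) = 0.0047/(119×24.9) = 1.586×10^-6 K/W
R_outer film = 1/(h_o·A) = 1/(11.1×24.9) = 0.003618 K/W
R_total = 0.09852 K/W
Q = ΔT / R_total = 760 / 0.09852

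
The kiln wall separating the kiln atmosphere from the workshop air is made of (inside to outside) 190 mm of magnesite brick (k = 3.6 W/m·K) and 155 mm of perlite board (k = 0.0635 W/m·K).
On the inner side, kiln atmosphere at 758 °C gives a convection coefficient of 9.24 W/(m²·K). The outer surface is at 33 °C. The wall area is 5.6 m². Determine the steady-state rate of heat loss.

Series thermal resistances:
R_inner film = 1/(h_i·A) = 1/(9.24×5.6) = 0.01933 K/W
R_magnesite brick = L/(kA) = 0.19/(3.6×5.6) = 0.009425 K/W
R_perlite board = L/(kA) = 0.155/(0.0635×5.6) = 0.4359 K/W
R_total = 0.4646 K/W
Q = ΔT / R_total = 725 / 0.4646

Q ≈ 1560 W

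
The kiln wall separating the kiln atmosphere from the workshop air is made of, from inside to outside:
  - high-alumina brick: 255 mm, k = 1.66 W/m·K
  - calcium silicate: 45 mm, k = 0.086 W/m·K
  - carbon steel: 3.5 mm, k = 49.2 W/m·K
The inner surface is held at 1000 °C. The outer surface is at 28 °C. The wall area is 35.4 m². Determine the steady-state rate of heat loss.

Series thermal resistances:
R_high-alumina brick = L/(kA) = 0.255/(1.66×35.4) = 0.004339 K/W
R_calcium silicate = L/(kA) = 0.045/(0.086×35.4) = 0.01478 K/W
R_carbon steel = L/(kA) = 0.0035/(49.2×35.4) = 2.01×10^-6 K/W
R_total = 0.01912 K/W
Q = ΔT / R_total = 972 / 0.01912

Q ≈ 50800 W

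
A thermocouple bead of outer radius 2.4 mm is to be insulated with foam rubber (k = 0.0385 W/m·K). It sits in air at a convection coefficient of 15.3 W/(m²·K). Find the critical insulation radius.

For a sphere r_cr = 2k/h = 2×0.0385/15.3
r_cr = 5.03 mm; since the bare radius (2.4 mm) is below r_cr, adding a thin layer of insulation will *increase* heat loss.

r_cr ≈ 5.03 mm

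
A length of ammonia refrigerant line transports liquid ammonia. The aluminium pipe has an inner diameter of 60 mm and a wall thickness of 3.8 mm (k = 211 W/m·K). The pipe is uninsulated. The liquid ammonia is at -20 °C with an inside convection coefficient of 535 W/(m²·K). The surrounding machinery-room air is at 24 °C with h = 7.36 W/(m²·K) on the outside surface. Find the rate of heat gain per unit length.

q′ ≈ 67.7 W/m

Treating each annulus and film as a series resistance:
R_inner film = 1/(h_i·2πr₁L) = 1/(535×2π×0.03×1) = 0.009916 K/W
R_aluminium pipe wall = ln(33.8/30)/(2π×211×1) = 8.996×10^-5 K/W
R_outer film = 1/(h_o·2πr_oL) = 1/(7.36×2π×0.0338×1) = 0.6398 K/W
R_total = 0.6498 K/W
Q = ΔT/R_total = 44/0.6498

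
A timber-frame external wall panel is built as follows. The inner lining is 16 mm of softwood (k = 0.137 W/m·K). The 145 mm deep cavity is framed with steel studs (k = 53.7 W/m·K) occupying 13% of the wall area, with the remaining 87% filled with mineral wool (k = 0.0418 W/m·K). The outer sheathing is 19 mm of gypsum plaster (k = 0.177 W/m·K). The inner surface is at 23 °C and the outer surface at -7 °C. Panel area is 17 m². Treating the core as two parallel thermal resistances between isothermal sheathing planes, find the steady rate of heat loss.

Sheathing layers in series; stud and cavity paths in parallel between them.
R_inner = 0.016/(0.137×17) = 0.00687 K/W
R_stud  = 0.145/(53.7×0.13×17) = 0.001222 K/W
R_cav   = 0.145/(0.0418×0.87×17) = 0.2345 K/W
1/R_core = 1/R_stud + 1/R_cav → R_core = 0.001215 K/W
R_outer = 0.019/(0.177×17) = 0.006314 K/W
R_total = 0.0144 K/W
Q = ΔT/R_total = 30/0.0144

Q ≈ 2080 W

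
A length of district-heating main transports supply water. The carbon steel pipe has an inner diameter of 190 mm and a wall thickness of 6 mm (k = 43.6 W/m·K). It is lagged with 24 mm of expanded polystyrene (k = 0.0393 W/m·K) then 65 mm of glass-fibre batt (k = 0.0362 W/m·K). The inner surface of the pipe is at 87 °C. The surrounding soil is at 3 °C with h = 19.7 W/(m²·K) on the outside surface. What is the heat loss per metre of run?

Treating each annulus and film as a series resistance:
R_carbon steel pipe wall = ln(101/95)/(2π×43.6×1) = 2.236×10^-4 K/W
R_expanded polystyrene = ln(125/101)/(2π×0.0393×1) = 0.8634 K/W
R_glass-fibre batt = ln(190/125)/(2π×0.0362×1) = 1.841 K/W
R_outer film = 1/(h_o·2πr_oL) = 1/(19.7×2π×0.19×1) = 0.04252 K/W
R_total = 2.747 K/W
Q = ΔT/R_total = 84/2.747

q′ ≈ 30.6 W/m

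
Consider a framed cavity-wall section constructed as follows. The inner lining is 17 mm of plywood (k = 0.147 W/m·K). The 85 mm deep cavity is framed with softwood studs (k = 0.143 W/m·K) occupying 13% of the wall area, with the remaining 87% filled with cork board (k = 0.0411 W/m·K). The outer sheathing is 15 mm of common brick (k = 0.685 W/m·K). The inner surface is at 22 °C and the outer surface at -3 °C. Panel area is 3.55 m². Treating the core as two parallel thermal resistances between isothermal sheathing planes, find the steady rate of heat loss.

Sheathing layers in series; stud and cavity paths in parallel between them.
R_inner = 0.017/(0.147×3.55) = 0.03258 K/W
R_stud  = 0.085/(0.143×0.13×3.55) = 1.288 K/W
R_cav   = 0.085/(0.0411×0.87×3.55) = 0.6696 K/W
1/R_core = 1/R_stud + 1/R_cav → R_core = 0.4406 K/W
R_outer = 0.015/(0.685×3.55) = 0.006168 K/W
R_total = 0.4793 K/W
Q = ΔT/R_total = 25/0.4793

Q ≈ 52.2 W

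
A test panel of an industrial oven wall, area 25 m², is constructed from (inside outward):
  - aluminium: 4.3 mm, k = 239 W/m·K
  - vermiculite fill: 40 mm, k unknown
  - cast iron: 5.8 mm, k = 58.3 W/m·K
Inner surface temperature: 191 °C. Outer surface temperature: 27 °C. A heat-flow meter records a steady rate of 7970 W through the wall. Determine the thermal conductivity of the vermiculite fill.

Model the wall as resistances in series:
R_aluminium = L/(kA) = 0.0043/(239×25) = 7.197×10^-7 K/W
R_cast iron = L/(kA) = 0.0058/(58.3×25) = 3.979×10^-6 K/W
Sum of known resistances R_other = 4.699×10^-6 K/W
Total R = ΔT/Q = 164/7970 = 0.02058 K/W
R_vermiculite fill = R_total − R_other = 0.02057 K/W
k = L/(R·A) = 0.04/(0.02057×25)

k ≈ 0.0778 W/(m·K)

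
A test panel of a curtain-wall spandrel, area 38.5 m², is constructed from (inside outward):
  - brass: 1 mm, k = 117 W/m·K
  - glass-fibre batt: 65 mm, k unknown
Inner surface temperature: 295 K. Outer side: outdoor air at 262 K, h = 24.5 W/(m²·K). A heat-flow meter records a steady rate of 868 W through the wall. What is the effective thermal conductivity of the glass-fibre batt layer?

k ≈ 0.0457 W/(m·K)

Series thermal resistances:
R_brass = L/(kA) = 0.001/(117×38.5) = 2.22×10^-7 K/W
R_outer film = 1/(h_o·A) = 1/(24.5×38.5) = 0.00106 K/W
Sum of known resistances R_other = 0.00106 K/W
Total R = ΔT/Q = 33/868 = 0.03802 K/W
R_glass-fibre batt = R_total − R_other = 0.03696 K/W
k = L/(R·A) = 0.065/(0.03696×38.5)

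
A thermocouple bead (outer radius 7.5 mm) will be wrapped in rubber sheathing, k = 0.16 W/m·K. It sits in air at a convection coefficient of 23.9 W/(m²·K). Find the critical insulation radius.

For a sphere r_cr = 2k/h = 2×0.16/23.9
r_cr = 13.4 mm; since the bare radius (7.5 mm) is below r_cr, adding a thin layer of insulation will *increase* heat loss.

r_cr ≈ 13.4 mm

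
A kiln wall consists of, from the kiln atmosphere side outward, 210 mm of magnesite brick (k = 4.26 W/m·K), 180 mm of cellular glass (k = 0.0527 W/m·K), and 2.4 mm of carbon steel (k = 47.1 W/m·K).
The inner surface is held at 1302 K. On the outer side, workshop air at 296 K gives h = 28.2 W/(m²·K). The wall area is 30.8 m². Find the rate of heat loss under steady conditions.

Series thermal resistances:
R_magnesite brick = L/(kA) = 0.21/(4.26×30.8) = 0.001601 K/W
R_cellular glass = L/(kA) = 0.18/(0.0527×30.8) = 0.1109 K/W
R_carbon steel = L/(kA) = 0.0024/(47.1×30.8) = 1.654×10^-6 K/W
R_outer film = 1/(h_o·A) = 1/(28.2×30.8) = 0.001151 K/W
R_total = 0.1136 K/W
Q = ΔT / R_total = 1006 / 0.1136

Q ≈ 8850 W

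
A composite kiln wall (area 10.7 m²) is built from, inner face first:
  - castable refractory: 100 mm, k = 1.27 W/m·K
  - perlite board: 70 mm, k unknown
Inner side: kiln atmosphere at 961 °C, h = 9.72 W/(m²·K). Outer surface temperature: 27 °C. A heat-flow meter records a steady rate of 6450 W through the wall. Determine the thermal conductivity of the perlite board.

Thermal resistances in series:
R_inner film = 1/(h_i·A) = 1/(9.72×10.7) = 0.009615 K/W
R_castable refractory = L/(kA) = 0.1/(1.27×10.7) = 0.007359 K/W
Sum of known resistances R_other = 0.01697 K/W
Total R = ΔT/Q = 934/6450 = 0.1448 K/W
R_perlite board = R_total − R_other = 0.1278 K/W
k = L/(R·A) = 0.07/(0.1278×10.7)

k ≈ 0.0512 W/(m·K)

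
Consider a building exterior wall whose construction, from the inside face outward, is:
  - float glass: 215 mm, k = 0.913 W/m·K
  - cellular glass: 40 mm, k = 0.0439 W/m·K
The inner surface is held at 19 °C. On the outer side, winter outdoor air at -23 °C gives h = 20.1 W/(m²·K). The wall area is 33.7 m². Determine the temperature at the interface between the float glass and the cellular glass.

T ≈ 10.7 °C

Series thermal resistances:
R_float glass = L/(kA) = 0.215/(0.913×33.7) = 0.006988 K/W
R_cellular glass = L/(kA) = 0.04/(0.0439×33.7) = 0.02704 K/W
R_outer film = 1/(h_o·A) = 1/(20.1×33.7) = 0.001476 K/W
R_total = 0.0355 K/W;  Q = ΔT/R_total = 42/0.0355 = 1183 W
T_interface = T_inner − Q·ΣR(inner→interface) = 19 − 1180×0.006988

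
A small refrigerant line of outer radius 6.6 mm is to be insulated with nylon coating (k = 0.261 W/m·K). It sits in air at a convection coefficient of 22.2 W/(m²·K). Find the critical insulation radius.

r_cr ≈ 11.8 mm

For a cylinder r_cr = k/h = 0.261/22.2
r_cr = 11.8 mm; since the bare radius (6.6 mm) is below r_cr, adding a thin layer of insulation will *increase* heat loss.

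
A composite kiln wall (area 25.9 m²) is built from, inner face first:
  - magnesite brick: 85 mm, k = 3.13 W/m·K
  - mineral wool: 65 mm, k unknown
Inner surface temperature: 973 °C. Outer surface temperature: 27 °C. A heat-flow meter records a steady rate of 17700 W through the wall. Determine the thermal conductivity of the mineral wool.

k ≈ 0.0479 W/(m·K)

Model the wall as resistances in series:
R_magnesite brick = L/(kA) = 0.085/(3.13×25.9) = 0.001049 K/W
Sum of known resistances R_other = 0.001049 K/W
Total R = ΔT/Q = 946/17700 = 0.05345 K/W
R_mineral wool = R_total − R_other = 0.0524 K/W
k = L/(R·A) = 0.065/(0.0524×25.9)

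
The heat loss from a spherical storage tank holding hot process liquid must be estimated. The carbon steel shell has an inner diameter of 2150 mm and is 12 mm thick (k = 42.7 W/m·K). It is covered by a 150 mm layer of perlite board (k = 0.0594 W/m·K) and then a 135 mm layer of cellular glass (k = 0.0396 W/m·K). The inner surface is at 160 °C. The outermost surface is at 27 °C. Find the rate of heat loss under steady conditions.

Q ≈ 430 W

Radial (spherical) resistances in series:
R_carbon steel shell = (1/1.075 − 1/1.087)/(4π×42.7) = 1.914×10^-5 K/W
R_perlite board = (1/1.087 − 1/1.237)/(4π×0.0594) = 0.1494 K/W
R_cellular glass = (1/1.237 − 1/1.372)/(4π×0.0396) = 0.1598 K/W
R_total = 0.3093 K/W
Q = ΔT/R_total = 133/0.3093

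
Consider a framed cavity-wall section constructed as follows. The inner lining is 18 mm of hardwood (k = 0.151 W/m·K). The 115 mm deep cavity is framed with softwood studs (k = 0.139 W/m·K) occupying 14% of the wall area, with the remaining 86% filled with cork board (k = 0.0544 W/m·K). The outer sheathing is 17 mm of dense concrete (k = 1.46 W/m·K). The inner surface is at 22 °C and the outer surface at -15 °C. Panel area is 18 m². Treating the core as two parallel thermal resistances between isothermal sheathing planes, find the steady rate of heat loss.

Q ≈ 357 W

Sheathing layers in series; stud and cavity paths in parallel between them.
R_inner = 0.018/(0.151×18) = 0.006623 K/W
R_stud  = 0.115/(0.139×0.14×18) = 0.3283 K/W
R_cav   = 0.115/(0.0544×0.86×18) = 0.1366 K/W
1/R_core = 1/R_stud + 1/R_cav → R_core = 0.09644 K/W
R_outer = 0.017/(1.46×18) = 6.469×10^-4 K/W
R_total = 0.1037 K/W
Q = ΔT/R_total = 37/0.1037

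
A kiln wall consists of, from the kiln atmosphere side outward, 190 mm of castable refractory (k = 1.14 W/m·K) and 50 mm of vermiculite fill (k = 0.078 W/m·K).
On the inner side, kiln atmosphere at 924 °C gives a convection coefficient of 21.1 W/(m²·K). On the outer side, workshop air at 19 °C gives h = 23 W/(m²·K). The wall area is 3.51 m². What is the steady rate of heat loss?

Model the wall as resistances in series:
R_inner film = 1/(h_i·A) = 1/(21.1×3.51) = 0.0135 K/W
R_castable refractory = L/(kA) = 0.19/(1.14×3.51) = 0.04748 K/W
R_vermiculite fill = L/(kA) = 0.05/(0.078×3.51) = 0.1826 K/W
R_outer film = 1/(h_o·A) = 1/(23×3.51) = 0.01239 K/W
R_total = 0.256 K/W
Q = ΔT / R_total = 905 / 0.256

Q ≈ 3540 W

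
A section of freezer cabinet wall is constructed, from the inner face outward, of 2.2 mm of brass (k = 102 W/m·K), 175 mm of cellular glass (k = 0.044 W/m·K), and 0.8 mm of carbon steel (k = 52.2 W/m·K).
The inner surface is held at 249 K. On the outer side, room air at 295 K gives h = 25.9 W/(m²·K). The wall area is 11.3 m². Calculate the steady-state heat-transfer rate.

Series thermal resistances:
R_brass = L/(kA) = 0.0022/(102×11.3) = 1.909×10^-6 K/W
R_cellular glass = L/(kA) = 0.175/(0.044×11.3) = 0.352 K/W
R_carbon steel = L/(kA) = 0.0008/(52.2×11.3) = 1.356×10^-6 K/W
R_outer film = 1/(h_o·A) = 1/(25.9×11.3) = 0.003417 K/W
R_total = 0.3554 K/W
Q = ΔT / R_total = 46 / 0.3554

Q ≈ 129 W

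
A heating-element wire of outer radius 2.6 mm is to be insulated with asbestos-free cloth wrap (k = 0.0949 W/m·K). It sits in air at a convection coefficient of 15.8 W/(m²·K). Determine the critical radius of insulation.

r_cr ≈ 6.01 mm

For a cylinder r_cr = k/h = 0.0949/15.8
r_cr = 6.01 mm; since the bare radius (2.6 mm) is below r_cr, adding a thin layer of insulation will *increase* heat loss.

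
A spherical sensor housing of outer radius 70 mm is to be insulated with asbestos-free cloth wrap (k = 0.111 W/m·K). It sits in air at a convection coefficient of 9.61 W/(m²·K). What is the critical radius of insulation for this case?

r_cr ≈ 23.1 mm

For a sphere r_cr = 2k/h = 2×0.111/9.61
r_cr = 23.1 mm; since the bare radius (70 mm) is above r_cr, any added insulation will reduce heat loss.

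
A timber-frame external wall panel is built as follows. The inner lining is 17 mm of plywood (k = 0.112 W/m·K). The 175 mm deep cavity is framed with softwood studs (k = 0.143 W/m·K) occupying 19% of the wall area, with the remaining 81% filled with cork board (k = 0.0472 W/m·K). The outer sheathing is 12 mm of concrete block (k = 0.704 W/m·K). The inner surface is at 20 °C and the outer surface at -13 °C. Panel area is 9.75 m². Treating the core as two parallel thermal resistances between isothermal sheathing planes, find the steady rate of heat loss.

Q ≈ 113 W

Sheathing layers in series; stud and cavity paths in parallel between them.
R_inner = 0.017/(0.112×9.75) = 0.01557 K/W
R_stud  = 0.175/(0.143×0.19×9.75) = 0.6606 K/W
R_cav   = 0.175/(0.0472×0.81×9.75) = 0.4695 K/W
1/R_core = 1/R_stud + 1/R_cav → R_core = 0.2744 K/W
R_outer = 0.012/(0.704×9.75) = 0.001748 K/W
R_total = 0.2918 K/W
Q = ΔT/R_total = 33/0.2918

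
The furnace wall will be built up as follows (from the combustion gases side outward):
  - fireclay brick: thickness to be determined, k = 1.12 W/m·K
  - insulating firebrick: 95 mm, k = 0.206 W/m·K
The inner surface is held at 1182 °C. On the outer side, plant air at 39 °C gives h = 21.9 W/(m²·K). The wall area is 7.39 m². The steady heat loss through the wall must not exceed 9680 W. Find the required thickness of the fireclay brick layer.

L ≈ 410 mm

Model the wall as resistances in series:
R_insulating firebrick = L/(kA) = 0.095/(0.206×7.39) = 0.0624 K/W
R_outer film = 1/(h_o·A) = 1/(21.9×7.39) = 0.006179 K/W
Sum of the known resistances R_other = 0.06858 K/W
Required total resistance R_tot = ΔT/Q_allow = 1143/9680 = 0.1181 K/W
R_fireclay brick = R_tot − R_other = 0.0495 K/W
L = R·k·A = 0.0495×1.12×7.39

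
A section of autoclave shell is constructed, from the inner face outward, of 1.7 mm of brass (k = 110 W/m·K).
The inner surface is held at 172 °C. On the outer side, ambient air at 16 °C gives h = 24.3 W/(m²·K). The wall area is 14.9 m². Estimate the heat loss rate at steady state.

Using the resistance-network approach (series):
R_brass = L/(kA) = 0.0017/(110×14.9) = 1.037×10^-6 K/W
R_outer film = 1/(h_o·A) = 1/(24.3×14.9) = 0.002762 K/W
R_total = 0.002763 K/W
Q = ΔT / R_total = 156 / 0.002763

Q ≈ 56500 W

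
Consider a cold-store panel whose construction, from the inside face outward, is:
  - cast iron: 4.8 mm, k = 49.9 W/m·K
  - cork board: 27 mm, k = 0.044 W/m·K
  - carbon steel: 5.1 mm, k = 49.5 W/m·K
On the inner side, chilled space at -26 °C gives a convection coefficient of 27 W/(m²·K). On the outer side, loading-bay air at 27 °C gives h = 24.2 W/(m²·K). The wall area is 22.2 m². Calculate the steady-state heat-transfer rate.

Model the wall as resistances in series:
R_inner film = 1/(h_i·A) = 1/(27×22.2) = 0.001668 K/W
R_cast iron = L/(kA) = 0.0048/(49.9×22.2) = 4.333×10^-6 K/W
R_cork board = L/(kA) = 0.027/(0.044×22.2) = 0.02764 K/W
R_carbon steel = L/(kA) = 0.0051/(49.5×22.2) = 4.641×10^-6 K/W
R_outer film = 1/(h_o·A) = 1/(24.2×22.2) = 0.001861 K/W
R_total = 0.03118 K/W
Q = ΔT / R_total = 53 / 0.03118

Q ≈ 1700 W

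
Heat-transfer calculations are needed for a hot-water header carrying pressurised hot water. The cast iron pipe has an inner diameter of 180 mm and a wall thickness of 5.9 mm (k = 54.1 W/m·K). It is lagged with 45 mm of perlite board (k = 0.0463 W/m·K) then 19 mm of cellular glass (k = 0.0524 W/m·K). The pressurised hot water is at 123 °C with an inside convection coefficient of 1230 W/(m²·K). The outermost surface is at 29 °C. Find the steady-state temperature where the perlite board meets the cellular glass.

For a radial system each layer contributes R = ln(r_out/r_in)/(2πkL); films add R = 1/(hA).
R_inner film = 1/(h_i·2πr₁L) = 1/(1230×2π×0.09×1) = 0.001438 K/W
R_cast iron pipe wall = ln(95.9/90)/(2π×54.1×1) = 1.868×10^-4 K/W
R_perlite board = ln(140.9/95.9)/(2π×0.0463×1) = 1.323 K/W
R_cellular glass = ln(159.9/140.9)/(2π×0.0524×1) = 0.3842 K/W
R_total = 1.708 K/W
Q = ΔT/R_total = 94/1.708
Q = 55 W/m
T_interface = T_inner − Q·ΣR(inner→interface) = 123 − 55×1.324

T ≈ 50.1 °C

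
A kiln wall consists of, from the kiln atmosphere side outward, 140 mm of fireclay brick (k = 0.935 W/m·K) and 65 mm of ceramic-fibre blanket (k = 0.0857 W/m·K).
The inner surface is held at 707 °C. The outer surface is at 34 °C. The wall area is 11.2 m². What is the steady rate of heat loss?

Q ≈ 8300 W

Treating each layer as a thermal resistance in series:
R_fireclay brick = L/(kA) = 0.14/(0.935×11.2) = 0.01337 K/W
R_ceramic-fibre blanket = L/(kA) = 0.065/(0.0857×11.2) = 0.06772 K/W
R_total = 0.08109 K/W
Q = ΔT / R_total = 673 / 0.08109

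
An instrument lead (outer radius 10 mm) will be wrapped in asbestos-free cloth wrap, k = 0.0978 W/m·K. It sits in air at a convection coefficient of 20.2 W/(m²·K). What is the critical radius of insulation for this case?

r_cr ≈ 4.84 mm

For a cylinder r_cr = k/h = 0.0978/20.2
r_cr = 4.84 mm; since the bare radius (10 mm) is above r_cr, any added insulation will reduce heat loss.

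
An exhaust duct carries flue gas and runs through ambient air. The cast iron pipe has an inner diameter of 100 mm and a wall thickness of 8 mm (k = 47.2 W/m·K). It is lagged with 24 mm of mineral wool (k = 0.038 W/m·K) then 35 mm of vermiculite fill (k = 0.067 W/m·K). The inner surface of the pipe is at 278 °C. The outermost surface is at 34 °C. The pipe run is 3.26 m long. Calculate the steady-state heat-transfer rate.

Per-layer cylindrical resistances, series-summed:
R_cast iron pipe wall = ln(58/50)/(2π×47.2×3.26) = 1.535×10^-4 K/W
R_mineral wool = ln(82/58)/(2π×0.038×3.26) = 0.4449 K/W
R_vermiculite fill = ln(117/82)/(2π×0.067×3.26) = 0.259 K/W
R_total = 0.704 K/W
Q = ΔT/R_total = 244/0.704

Q ≈ 347 W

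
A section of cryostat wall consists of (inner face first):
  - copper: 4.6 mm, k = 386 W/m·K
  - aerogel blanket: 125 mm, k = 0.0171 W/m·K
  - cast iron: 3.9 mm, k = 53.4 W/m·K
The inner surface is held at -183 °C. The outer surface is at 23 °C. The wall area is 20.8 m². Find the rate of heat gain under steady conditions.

Thermal resistances in series:
R_copper = L/(kA) = 0.0046/(386×20.8) = 5.729×10^-7 K/W
R_aerogel blanket = L/(kA) = 0.125/(0.0171×20.8) = 0.3514 K/W
R_cast iron = L/(kA) = 0.0039/(53.4×20.8) = 3.511×10^-6 K/W
R_total = 0.3514 K/W
Q = ΔT / R_total = 206 / 0.3514

Q ≈ 586 W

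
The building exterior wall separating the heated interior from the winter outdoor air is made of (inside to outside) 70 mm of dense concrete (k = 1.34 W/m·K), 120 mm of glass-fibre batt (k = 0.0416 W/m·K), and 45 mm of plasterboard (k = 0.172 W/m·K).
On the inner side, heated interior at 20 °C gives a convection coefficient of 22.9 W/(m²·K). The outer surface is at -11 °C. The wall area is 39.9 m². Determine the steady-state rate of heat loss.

Q ≈ 382 W

Thermal resistances in series:
R_inner film = 1/(h_i·A) = 1/(22.9×39.9) = 0.001094 K/W
R_dense concrete = L/(kA) = 0.07/(1.34×39.9) = 0.001309 K/W
R_glass-fibre batt = L/(kA) = 0.12/(0.0416×39.9) = 0.0723 K/W
R_plasterboard = L/(kA) = 0.045/(0.172×39.9) = 0.006557 K/W
R_total = 0.08126 K/W
Q = ΔT / R_total = 31 / 0.08126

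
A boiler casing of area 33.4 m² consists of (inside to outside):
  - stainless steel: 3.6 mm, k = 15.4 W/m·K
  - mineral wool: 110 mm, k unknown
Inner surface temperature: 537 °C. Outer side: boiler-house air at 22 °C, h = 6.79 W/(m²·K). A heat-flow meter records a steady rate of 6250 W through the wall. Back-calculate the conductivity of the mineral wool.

k ≈ 0.0422 W/(m·K)

Series thermal resistances:
R_stainless steel = L/(kA) = 0.0036/(15.4×33.4) = 6.999×10^-6 K/W
R_outer film = 1/(h_o·A) = 1/(6.79×33.4) = 0.004409 K/W
Sum of known resistances R_other = 0.004416 K/W
Total R = ΔT/Q = 515/6250 = 0.0824 K/W
R_mineral wool = R_total − R_other = 0.07798 K/W
k = L/(R·A) = 0.11/(0.07798×33.4)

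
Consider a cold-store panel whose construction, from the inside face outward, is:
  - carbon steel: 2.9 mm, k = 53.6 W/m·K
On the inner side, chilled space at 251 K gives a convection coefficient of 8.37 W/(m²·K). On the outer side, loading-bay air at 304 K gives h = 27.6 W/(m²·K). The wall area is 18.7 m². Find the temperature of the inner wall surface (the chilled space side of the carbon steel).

T ≈ 292 K

Using the resistance-network approach (series):
R_inner film = 1/(h_i·A) = 1/(8.37×18.7) = 0.006389 K/W
R_carbon steel = L/(kA) = 0.0029/(53.6×18.7) = 2.893×10^-6 K/W
R_outer film = 1/(h_o·A) = 1/(27.6×18.7) = 0.001938 K/W
R_total = 0.008329 K/W;  Q = ΔT/R_total = 53/0.008329 = 6363 W
T_interface = T_inner + Q·ΣR(inner→interface) = 251 + 6360×0.006389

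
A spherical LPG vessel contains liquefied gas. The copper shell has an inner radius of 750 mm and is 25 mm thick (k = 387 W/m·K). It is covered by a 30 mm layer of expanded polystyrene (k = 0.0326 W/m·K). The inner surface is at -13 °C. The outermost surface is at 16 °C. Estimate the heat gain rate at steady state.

Each spherical layer contributes R = (1/r_i − 1/r_o)/(4πk):
R_copper shell = (1/0.75 − 1/0.775)/(4π×387) = 8.844×10^-6 K/W
R_expanded polystyrene = (1/0.775 − 1/0.805)/(4π×0.0326) = 0.1174 K/W
R_total = 0.1174 K/W
Q = ΔT/R_total = 29/0.1174

Q ≈ 247 W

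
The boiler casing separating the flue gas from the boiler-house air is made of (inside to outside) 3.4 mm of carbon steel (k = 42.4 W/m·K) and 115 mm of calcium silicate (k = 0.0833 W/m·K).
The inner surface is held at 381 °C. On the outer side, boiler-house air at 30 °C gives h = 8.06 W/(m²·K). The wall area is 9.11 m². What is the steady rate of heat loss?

Thermal resistances in series:
R_carbon steel = L/(kA) = 0.0034/(42.4×9.11) = 8.802×10^-6 K/W
R_calcium silicate = L/(kA) = 0.115/(0.0833×9.11) = 0.1515 K/W
R_outer film = 1/(h_o·A) = 1/(8.06×9.11) = 0.01362 K/W
R_total = 0.1652 K/W
Q = ΔT / R_total = 351 / 0.1652

Q ≈ 2130 W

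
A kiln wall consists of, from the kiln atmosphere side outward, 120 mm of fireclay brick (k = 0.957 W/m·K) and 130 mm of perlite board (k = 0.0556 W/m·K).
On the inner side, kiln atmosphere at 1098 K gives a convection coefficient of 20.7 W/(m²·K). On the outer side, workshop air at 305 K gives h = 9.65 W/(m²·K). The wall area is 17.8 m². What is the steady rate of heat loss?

Using the resistance-network approach (series):
R_inner film = 1/(h_i·A) = 1/(20.7×17.8) = 0.002714 K/W
R_fireclay brick = L/(kA) = 0.12/(0.957×17.8) = 0.007044 K/W
R_perlite board = L/(kA) = 0.13/(0.0556×17.8) = 0.1314 K/W
R_outer film = 1/(h_o·A) = 1/(9.65×17.8) = 0.005822 K/W
R_total = 0.1469 K/W
Q = ΔT / R_total = 793 / 0.1469

Q ≈ 5400 W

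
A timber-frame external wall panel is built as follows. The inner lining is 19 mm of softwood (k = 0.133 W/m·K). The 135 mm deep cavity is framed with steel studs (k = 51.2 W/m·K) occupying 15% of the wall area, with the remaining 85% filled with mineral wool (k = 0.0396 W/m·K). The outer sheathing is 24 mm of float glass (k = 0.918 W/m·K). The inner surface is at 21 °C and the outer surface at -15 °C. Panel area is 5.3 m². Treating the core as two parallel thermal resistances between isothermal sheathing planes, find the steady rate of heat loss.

Sheathing layers in series; stud and cavity paths in parallel between them.
R_inner = 0.019/(0.133×5.3) = 0.02695 K/W
R_stud  = 0.135/(51.2×0.15×5.3) = 0.003317 K/W
R_cav   = 0.135/(0.0396×0.85×5.3) = 0.7567 K/W
1/R_core = 1/R_stud + 1/R_cav → R_core = 0.003302 K/W
R_outer = 0.024/(0.918×5.3) = 0.004933 K/W
R_total = 0.03519 K/W
Q = ΔT/R_total = 36/0.03519

Q ≈ 1020 W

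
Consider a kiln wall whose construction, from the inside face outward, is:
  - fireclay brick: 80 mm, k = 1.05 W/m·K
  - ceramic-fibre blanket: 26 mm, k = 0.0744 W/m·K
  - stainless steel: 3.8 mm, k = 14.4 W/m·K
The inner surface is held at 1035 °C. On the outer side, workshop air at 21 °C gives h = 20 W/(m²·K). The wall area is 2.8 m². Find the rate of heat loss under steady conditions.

Q ≈ 5970 W

Using the resistance-network approach (series):
R_fireclay brick = L/(kA) = 0.08/(1.05×2.8) = 0.02721 K/W
R_ceramic-fibre blanket = L/(kA) = 0.026/(0.0744×2.8) = 0.1248 K/W
R_stainless steel = L/(kA) = 0.0038/(14.4×2.8) = 9.425×10^-5 K/W
R_outer film = 1/(h_o·A) = 1/(20×2.8) = 0.01786 K/W
R_total = 0.17 K/W
Q = ΔT / R_total = 1014 / 0.17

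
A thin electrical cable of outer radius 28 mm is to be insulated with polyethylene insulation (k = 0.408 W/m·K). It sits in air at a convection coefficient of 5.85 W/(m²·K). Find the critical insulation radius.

r_cr ≈ 69.7 mm

For a cylinder r_cr = k/h = 0.408/5.85
r_cr = 69.7 mm; since the bare radius (28 mm) is below r_cr, adding a thin layer of insulation will *increase* heat loss.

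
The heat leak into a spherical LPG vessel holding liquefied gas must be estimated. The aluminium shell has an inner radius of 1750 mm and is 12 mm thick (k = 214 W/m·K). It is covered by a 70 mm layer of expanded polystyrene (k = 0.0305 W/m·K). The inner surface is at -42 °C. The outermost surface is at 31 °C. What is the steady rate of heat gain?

For a spherical shell R = (1/r₁ − 1/r₂)/(4πk); film R = 1/(h·4πr²). In series:
R_aluminium shell = (1/1.75 − 1/1.762)/(4π×214) = 1.447×10^-6 K/W
R_expanded polystyrene = (1/1.762 − 1/1.832)/(4π×0.0305) = 0.05658 K/W
R_total = 0.05658 K/W
Q = ΔT/R_total = 73/0.05658

Q ≈ 1290 W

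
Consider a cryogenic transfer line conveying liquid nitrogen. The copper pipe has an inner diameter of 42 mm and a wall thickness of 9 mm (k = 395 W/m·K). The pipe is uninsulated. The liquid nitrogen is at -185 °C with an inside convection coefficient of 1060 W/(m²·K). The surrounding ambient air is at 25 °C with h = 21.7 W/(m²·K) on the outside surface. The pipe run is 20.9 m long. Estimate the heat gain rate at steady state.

Q ≈ 17400 W

For a radial system each layer contributes R = ln(r_out/r_in)/(2πkL); films add R = 1/(hA).
R_inner film = 1/(h_i·2πr₁L) = 1/(1060×2π×0.021×20.9) = 3.421×10^-4 K/W
R_copper pipe wall = ln(30/21)/(2π×395×20.9) = 6.876×10^-6 K/W
R_outer film = 1/(h_o·2πr_oL) = 1/(21.7×2π×0.03×20.9) = 0.0117 K/W
R_total = 0.01205 K/W
Q = ΔT/R_total = 210/0.01205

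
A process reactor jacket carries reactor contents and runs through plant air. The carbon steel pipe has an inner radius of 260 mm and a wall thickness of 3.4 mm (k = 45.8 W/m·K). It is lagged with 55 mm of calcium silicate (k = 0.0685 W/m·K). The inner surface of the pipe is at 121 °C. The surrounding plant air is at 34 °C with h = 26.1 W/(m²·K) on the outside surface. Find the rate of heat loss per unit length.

Cylindrical conduction, so R = ln(r₂/r₁)/(2πkL) per layer, in series:
R_carbon steel pipe wall = ln(263.4/260)/(2π×45.8×1) = 4.515×10^-5 K/W
R_calcium silicate = ln(318.4/263.4)/(2π×0.0685×1) = 0.4406 K/W
R_outer film = 1/(h_o·2πr_oL) = 1/(26.1×2π×0.3184×1) = 0.01915 K/W
R_total = 0.4598 K/W
Q = ΔT/R_total = 87/0.4598

q′ ≈ 189 W/m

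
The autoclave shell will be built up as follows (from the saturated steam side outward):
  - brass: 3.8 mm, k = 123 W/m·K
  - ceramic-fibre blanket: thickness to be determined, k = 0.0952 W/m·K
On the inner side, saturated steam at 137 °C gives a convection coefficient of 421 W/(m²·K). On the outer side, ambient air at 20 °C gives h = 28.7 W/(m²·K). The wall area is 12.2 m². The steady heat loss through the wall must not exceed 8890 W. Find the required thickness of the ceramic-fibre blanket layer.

Series thermal resistances:
R_inner film = 1/(h_i·A) = 1/(421×12.2) = 1.947×10^-4 K/W
R_brass = L/(kA) = 0.0038/(123×12.2) = 2.532×10^-6 K/W
R_outer film = 1/(h_o·A) = 1/(28.7×12.2) = 0.002856 K/W
Sum of the known resistances R_other = 0.003053 K/W
Required total resistance R_tot = ΔT/Q_allow = 117/8890 = 0.01316 K/W
R_ceramic-fibre blanket = R_tot − R_other = 0.01011 K/W
L = R·k·A = 0.01011×0.0952×12.2

L ≈ 11.7 mm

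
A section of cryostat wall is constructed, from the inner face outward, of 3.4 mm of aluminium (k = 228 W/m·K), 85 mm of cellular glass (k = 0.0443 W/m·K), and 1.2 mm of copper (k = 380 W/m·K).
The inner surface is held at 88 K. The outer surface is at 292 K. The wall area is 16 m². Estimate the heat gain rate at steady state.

Q ≈ 1700 W

Using the resistance-network approach (series):
R_aluminium = L/(kA) = 0.0034/(228×16) = 9.32×10^-7 K/W
R_cellular glass = L/(kA) = 0.085/(0.0443×16) = 0.1199 K/W
R_copper = L/(kA) = 0.0012/(380×16) = 1.974×10^-7 K/W
R_total = 0.1199 K/W
Q = ΔT / R_total = 204 / 0.1199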